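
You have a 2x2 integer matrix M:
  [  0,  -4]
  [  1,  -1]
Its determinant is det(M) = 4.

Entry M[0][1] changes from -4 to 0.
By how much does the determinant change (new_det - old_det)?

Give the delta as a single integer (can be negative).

Cofactor C_01 = -1
Entry delta = 0 - -4 = 4
Det delta = entry_delta * cofactor = 4 * -1 = -4

Answer: -4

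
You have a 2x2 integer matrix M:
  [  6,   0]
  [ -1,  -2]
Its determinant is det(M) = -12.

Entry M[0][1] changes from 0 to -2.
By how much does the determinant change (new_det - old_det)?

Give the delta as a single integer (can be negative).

Answer: -2

Derivation:
Cofactor C_01 = 1
Entry delta = -2 - 0 = -2
Det delta = entry_delta * cofactor = -2 * 1 = -2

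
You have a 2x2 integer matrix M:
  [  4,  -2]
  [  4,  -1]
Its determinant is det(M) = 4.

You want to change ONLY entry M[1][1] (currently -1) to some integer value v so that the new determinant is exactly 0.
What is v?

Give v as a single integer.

Answer: -2

Derivation:
det is linear in entry M[1][1]: det = old_det + (v - -1) * C_11
Cofactor C_11 = 4
Want det = 0: 4 + (v - -1) * 4 = 0
  (v - -1) = -4 / 4 = -1
  v = -1 + (-1) = -2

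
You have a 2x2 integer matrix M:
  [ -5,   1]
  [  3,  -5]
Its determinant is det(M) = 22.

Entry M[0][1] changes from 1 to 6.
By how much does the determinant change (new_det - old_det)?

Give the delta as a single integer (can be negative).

Cofactor C_01 = -3
Entry delta = 6 - 1 = 5
Det delta = entry_delta * cofactor = 5 * -3 = -15

Answer: -15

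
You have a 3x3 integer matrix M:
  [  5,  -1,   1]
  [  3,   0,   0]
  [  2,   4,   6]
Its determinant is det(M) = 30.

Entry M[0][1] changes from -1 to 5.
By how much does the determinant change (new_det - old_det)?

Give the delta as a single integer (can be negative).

Answer: -108

Derivation:
Cofactor C_01 = -18
Entry delta = 5 - -1 = 6
Det delta = entry_delta * cofactor = 6 * -18 = -108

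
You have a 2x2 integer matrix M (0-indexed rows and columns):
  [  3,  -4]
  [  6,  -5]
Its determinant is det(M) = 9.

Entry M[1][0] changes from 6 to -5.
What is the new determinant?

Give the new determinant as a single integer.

det is linear in row 1: changing M[1][0] by delta changes det by delta * cofactor(1,0).
Cofactor C_10 = (-1)^(1+0) * minor(1,0) = 4
Entry delta = -5 - 6 = -11
Det delta = -11 * 4 = -44
New det = 9 + -44 = -35

Answer: -35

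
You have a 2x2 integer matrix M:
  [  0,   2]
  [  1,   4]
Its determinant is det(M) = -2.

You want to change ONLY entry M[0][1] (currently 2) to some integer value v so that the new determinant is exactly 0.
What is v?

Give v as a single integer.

Answer: 0

Derivation:
det is linear in entry M[0][1]: det = old_det + (v - 2) * C_01
Cofactor C_01 = -1
Want det = 0: -2 + (v - 2) * -1 = 0
  (v - 2) = 2 / -1 = -2
  v = 2 + (-2) = 0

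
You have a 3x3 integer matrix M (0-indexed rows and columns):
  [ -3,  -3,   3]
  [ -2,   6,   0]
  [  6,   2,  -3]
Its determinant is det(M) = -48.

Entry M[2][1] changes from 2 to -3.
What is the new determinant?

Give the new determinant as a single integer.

det is linear in row 2: changing M[2][1] by delta changes det by delta * cofactor(2,1).
Cofactor C_21 = (-1)^(2+1) * minor(2,1) = -6
Entry delta = -3 - 2 = -5
Det delta = -5 * -6 = 30
New det = -48 + 30 = -18

Answer: -18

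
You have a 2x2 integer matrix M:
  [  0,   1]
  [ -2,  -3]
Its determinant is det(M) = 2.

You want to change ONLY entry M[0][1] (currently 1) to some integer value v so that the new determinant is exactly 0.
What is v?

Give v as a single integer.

det is linear in entry M[0][1]: det = old_det + (v - 1) * C_01
Cofactor C_01 = 2
Want det = 0: 2 + (v - 1) * 2 = 0
  (v - 1) = -2 / 2 = -1
  v = 1 + (-1) = 0

Answer: 0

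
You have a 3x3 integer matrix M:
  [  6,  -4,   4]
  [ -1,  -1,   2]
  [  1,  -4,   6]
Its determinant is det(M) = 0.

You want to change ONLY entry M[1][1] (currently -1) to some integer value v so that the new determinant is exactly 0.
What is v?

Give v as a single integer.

Answer: -1

Derivation:
det is linear in entry M[1][1]: det = old_det + (v - -1) * C_11
Cofactor C_11 = 32
Want det = 0: 0 + (v - -1) * 32 = 0
  (v - -1) = 0 / 32 = 0
  v = -1 + (0) = -1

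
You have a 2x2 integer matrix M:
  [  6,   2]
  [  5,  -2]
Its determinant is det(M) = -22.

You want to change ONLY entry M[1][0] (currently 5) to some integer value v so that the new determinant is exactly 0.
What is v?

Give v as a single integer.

det is linear in entry M[1][0]: det = old_det + (v - 5) * C_10
Cofactor C_10 = -2
Want det = 0: -22 + (v - 5) * -2 = 0
  (v - 5) = 22 / -2 = -11
  v = 5 + (-11) = -6

Answer: -6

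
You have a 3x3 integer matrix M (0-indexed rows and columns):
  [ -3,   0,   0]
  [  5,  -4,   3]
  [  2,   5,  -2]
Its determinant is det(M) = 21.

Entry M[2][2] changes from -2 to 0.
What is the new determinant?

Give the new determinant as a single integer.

Answer: 45

Derivation:
det is linear in row 2: changing M[2][2] by delta changes det by delta * cofactor(2,2).
Cofactor C_22 = (-1)^(2+2) * minor(2,2) = 12
Entry delta = 0 - -2 = 2
Det delta = 2 * 12 = 24
New det = 21 + 24 = 45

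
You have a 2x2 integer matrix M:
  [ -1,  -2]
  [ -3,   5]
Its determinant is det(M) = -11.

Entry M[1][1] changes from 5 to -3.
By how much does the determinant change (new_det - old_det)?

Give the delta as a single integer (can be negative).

Cofactor C_11 = -1
Entry delta = -3 - 5 = -8
Det delta = entry_delta * cofactor = -8 * -1 = 8

Answer: 8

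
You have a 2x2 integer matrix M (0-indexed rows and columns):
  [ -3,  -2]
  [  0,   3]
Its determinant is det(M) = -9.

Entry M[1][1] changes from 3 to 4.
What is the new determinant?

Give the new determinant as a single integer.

Answer: -12

Derivation:
det is linear in row 1: changing M[1][1] by delta changes det by delta * cofactor(1,1).
Cofactor C_11 = (-1)^(1+1) * minor(1,1) = -3
Entry delta = 4 - 3 = 1
Det delta = 1 * -3 = -3
New det = -9 + -3 = -12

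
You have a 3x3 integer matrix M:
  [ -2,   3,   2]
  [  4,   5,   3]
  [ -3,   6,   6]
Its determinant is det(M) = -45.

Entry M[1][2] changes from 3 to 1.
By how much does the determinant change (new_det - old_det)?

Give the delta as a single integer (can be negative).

Answer: -6

Derivation:
Cofactor C_12 = 3
Entry delta = 1 - 3 = -2
Det delta = entry_delta * cofactor = -2 * 3 = -6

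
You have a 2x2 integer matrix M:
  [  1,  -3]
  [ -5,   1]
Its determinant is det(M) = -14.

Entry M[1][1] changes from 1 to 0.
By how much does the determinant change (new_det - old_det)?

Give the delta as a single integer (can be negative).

Answer: -1

Derivation:
Cofactor C_11 = 1
Entry delta = 0 - 1 = -1
Det delta = entry_delta * cofactor = -1 * 1 = -1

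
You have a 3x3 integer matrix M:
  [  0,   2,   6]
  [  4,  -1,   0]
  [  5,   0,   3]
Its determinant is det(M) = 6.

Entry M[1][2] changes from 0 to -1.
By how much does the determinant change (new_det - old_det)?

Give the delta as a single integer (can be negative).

Answer: -10

Derivation:
Cofactor C_12 = 10
Entry delta = -1 - 0 = -1
Det delta = entry_delta * cofactor = -1 * 10 = -10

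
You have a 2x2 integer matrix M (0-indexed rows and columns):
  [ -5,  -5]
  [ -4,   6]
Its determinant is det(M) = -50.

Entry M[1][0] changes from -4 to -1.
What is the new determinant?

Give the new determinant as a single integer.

det is linear in row 1: changing M[1][0] by delta changes det by delta * cofactor(1,0).
Cofactor C_10 = (-1)^(1+0) * minor(1,0) = 5
Entry delta = -1 - -4 = 3
Det delta = 3 * 5 = 15
New det = -50 + 15 = -35

Answer: -35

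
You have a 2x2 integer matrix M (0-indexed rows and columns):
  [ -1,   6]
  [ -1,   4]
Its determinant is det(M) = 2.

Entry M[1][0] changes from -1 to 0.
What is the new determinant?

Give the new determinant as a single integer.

Answer: -4

Derivation:
det is linear in row 1: changing M[1][0] by delta changes det by delta * cofactor(1,0).
Cofactor C_10 = (-1)^(1+0) * minor(1,0) = -6
Entry delta = 0 - -1 = 1
Det delta = 1 * -6 = -6
New det = 2 + -6 = -4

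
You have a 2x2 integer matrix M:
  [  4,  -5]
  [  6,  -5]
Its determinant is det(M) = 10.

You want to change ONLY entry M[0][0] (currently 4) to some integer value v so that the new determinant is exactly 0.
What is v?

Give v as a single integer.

det is linear in entry M[0][0]: det = old_det + (v - 4) * C_00
Cofactor C_00 = -5
Want det = 0: 10 + (v - 4) * -5 = 0
  (v - 4) = -10 / -5 = 2
  v = 4 + (2) = 6

Answer: 6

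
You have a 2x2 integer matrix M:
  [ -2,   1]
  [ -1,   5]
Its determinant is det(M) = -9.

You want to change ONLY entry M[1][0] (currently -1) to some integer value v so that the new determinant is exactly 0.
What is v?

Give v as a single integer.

Answer: -10

Derivation:
det is linear in entry M[1][0]: det = old_det + (v - -1) * C_10
Cofactor C_10 = -1
Want det = 0: -9 + (v - -1) * -1 = 0
  (v - -1) = 9 / -1 = -9
  v = -1 + (-9) = -10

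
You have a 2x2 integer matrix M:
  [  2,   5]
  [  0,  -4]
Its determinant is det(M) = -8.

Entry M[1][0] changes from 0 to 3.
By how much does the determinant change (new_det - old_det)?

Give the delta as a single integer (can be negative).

Cofactor C_10 = -5
Entry delta = 3 - 0 = 3
Det delta = entry_delta * cofactor = 3 * -5 = -15

Answer: -15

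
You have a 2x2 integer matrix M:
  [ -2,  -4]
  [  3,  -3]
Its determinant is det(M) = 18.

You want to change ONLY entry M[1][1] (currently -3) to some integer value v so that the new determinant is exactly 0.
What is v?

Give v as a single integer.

Answer: 6

Derivation:
det is linear in entry M[1][1]: det = old_det + (v - -3) * C_11
Cofactor C_11 = -2
Want det = 0: 18 + (v - -3) * -2 = 0
  (v - -3) = -18 / -2 = 9
  v = -3 + (9) = 6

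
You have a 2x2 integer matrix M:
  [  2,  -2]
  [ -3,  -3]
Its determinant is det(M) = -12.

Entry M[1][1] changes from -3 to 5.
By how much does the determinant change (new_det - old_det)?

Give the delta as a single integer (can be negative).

Answer: 16

Derivation:
Cofactor C_11 = 2
Entry delta = 5 - -3 = 8
Det delta = entry_delta * cofactor = 8 * 2 = 16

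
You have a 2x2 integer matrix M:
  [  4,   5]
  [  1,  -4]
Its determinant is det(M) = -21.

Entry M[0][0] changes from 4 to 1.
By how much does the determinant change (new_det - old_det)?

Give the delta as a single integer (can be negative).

Cofactor C_00 = -4
Entry delta = 1 - 4 = -3
Det delta = entry_delta * cofactor = -3 * -4 = 12

Answer: 12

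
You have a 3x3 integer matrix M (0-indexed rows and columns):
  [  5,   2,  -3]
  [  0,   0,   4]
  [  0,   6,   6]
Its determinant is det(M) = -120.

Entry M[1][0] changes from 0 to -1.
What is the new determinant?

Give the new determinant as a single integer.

Answer: -90

Derivation:
det is linear in row 1: changing M[1][0] by delta changes det by delta * cofactor(1,0).
Cofactor C_10 = (-1)^(1+0) * minor(1,0) = -30
Entry delta = -1 - 0 = -1
Det delta = -1 * -30 = 30
New det = -120 + 30 = -90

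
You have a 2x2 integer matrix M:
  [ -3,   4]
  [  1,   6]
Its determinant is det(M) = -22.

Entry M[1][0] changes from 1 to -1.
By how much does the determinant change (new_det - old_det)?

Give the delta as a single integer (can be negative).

Cofactor C_10 = -4
Entry delta = -1 - 1 = -2
Det delta = entry_delta * cofactor = -2 * -4 = 8

Answer: 8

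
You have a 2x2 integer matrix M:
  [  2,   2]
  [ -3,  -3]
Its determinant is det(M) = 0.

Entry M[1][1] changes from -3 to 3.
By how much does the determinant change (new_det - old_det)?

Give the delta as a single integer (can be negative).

Answer: 12

Derivation:
Cofactor C_11 = 2
Entry delta = 3 - -3 = 6
Det delta = entry_delta * cofactor = 6 * 2 = 12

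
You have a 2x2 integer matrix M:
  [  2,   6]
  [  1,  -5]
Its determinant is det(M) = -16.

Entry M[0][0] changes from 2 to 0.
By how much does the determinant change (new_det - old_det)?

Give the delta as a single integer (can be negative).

Cofactor C_00 = -5
Entry delta = 0 - 2 = -2
Det delta = entry_delta * cofactor = -2 * -5 = 10

Answer: 10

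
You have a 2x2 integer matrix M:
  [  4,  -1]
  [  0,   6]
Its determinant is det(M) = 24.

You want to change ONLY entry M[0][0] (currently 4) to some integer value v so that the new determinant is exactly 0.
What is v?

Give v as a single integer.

Answer: 0

Derivation:
det is linear in entry M[0][0]: det = old_det + (v - 4) * C_00
Cofactor C_00 = 6
Want det = 0: 24 + (v - 4) * 6 = 0
  (v - 4) = -24 / 6 = -4
  v = 4 + (-4) = 0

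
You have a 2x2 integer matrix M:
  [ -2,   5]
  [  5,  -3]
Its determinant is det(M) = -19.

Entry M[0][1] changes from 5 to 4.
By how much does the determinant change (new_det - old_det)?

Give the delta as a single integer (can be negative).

Cofactor C_01 = -5
Entry delta = 4 - 5 = -1
Det delta = entry_delta * cofactor = -1 * -5 = 5

Answer: 5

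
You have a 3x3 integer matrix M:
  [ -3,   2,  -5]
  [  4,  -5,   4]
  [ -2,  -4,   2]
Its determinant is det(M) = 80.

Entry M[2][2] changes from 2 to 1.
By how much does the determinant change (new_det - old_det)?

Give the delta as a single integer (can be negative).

Cofactor C_22 = 7
Entry delta = 1 - 2 = -1
Det delta = entry_delta * cofactor = -1 * 7 = -7

Answer: -7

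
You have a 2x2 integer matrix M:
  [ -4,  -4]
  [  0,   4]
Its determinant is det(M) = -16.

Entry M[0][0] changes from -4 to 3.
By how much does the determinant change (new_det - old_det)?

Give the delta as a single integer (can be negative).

Cofactor C_00 = 4
Entry delta = 3 - -4 = 7
Det delta = entry_delta * cofactor = 7 * 4 = 28

Answer: 28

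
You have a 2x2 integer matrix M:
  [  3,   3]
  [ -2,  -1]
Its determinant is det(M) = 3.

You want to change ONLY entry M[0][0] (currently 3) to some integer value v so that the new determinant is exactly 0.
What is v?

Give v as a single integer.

det is linear in entry M[0][0]: det = old_det + (v - 3) * C_00
Cofactor C_00 = -1
Want det = 0: 3 + (v - 3) * -1 = 0
  (v - 3) = -3 / -1 = 3
  v = 3 + (3) = 6

Answer: 6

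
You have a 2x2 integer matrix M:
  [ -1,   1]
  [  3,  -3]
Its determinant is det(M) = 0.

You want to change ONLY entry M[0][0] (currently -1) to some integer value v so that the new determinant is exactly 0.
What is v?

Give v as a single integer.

det is linear in entry M[0][0]: det = old_det + (v - -1) * C_00
Cofactor C_00 = -3
Want det = 0: 0 + (v - -1) * -3 = 0
  (v - -1) = 0 / -3 = 0
  v = -1 + (0) = -1

Answer: -1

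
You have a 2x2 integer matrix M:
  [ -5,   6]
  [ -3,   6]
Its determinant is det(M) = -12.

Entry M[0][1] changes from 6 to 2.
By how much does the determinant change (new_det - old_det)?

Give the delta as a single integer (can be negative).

Cofactor C_01 = 3
Entry delta = 2 - 6 = -4
Det delta = entry_delta * cofactor = -4 * 3 = -12

Answer: -12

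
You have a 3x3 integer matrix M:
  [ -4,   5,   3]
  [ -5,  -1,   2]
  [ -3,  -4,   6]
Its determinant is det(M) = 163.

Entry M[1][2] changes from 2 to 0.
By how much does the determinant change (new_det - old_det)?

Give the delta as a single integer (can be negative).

Answer: 62

Derivation:
Cofactor C_12 = -31
Entry delta = 0 - 2 = -2
Det delta = entry_delta * cofactor = -2 * -31 = 62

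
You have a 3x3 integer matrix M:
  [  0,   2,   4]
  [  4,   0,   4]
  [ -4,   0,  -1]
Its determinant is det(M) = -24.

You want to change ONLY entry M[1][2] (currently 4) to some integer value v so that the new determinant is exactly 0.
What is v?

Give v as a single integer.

det is linear in entry M[1][2]: det = old_det + (v - 4) * C_12
Cofactor C_12 = -8
Want det = 0: -24 + (v - 4) * -8 = 0
  (v - 4) = 24 / -8 = -3
  v = 4 + (-3) = 1

Answer: 1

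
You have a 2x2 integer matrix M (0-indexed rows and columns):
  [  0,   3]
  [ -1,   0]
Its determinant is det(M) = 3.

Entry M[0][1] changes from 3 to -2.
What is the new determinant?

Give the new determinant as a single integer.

det is linear in row 0: changing M[0][1] by delta changes det by delta * cofactor(0,1).
Cofactor C_01 = (-1)^(0+1) * minor(0,1) = 1
Entry delta = -2 - 3 = -5
Det delta = -5 * 1 = -5
New det = 3 + -5 = -2

Answer: -2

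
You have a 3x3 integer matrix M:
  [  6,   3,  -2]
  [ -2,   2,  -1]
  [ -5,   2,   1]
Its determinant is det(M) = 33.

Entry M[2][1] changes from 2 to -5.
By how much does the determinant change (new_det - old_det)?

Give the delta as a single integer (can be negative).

Cofactor C_21 = 10
Entry delta = -5 - 2 = -7
Det delta = entry_delta * cofactor = -7 * 10 = -70

Answer: -70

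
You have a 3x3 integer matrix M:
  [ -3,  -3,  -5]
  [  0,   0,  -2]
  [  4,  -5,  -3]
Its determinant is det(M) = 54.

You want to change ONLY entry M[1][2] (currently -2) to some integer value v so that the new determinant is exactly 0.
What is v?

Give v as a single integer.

Answer: 0

Derivation:
det is linear in entry M[1][2]: det = old_det + (v - -2) * C_12
Cofactor C_12 = -27
Want det = 0: 54 + (v - -2) * -27 = 0
  (v - -2) = -54 / -27 = 2
  v = -2 + (2) = 0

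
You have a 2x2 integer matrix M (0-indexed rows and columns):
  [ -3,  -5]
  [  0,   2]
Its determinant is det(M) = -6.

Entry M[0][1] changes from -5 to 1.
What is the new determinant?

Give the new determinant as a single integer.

Answer: -6

Derivation:
det is linear in row 0: changing M[0][1] by delta changes det by delta * cofactor(0,1).
Cofactor C_01 = (-1)^(0+1) * minor(0,1) = 0
Entry delta = 1 - -5 = 6
Det delta = 6 * 0 = 0
New det = -6 + 0 = -6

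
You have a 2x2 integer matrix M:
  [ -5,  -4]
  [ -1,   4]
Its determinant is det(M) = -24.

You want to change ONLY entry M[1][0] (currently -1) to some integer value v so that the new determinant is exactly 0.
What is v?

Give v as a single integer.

det is linear in entry M[1][0]: det = old_det + (v - -1) * C_10
Cofactor C_10 = 4
Want det = 0: -24 + (v - -1) * 4 = 0
  (v - -1) = 24 / 4 = 6
  v = -1 + (6) = 5

Answer: 5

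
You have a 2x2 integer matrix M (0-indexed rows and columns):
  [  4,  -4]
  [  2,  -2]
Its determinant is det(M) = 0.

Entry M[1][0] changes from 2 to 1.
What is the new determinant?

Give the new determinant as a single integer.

det is linear in row 1: changing M[1][0] by delta changes det by delta * cofactor(1,0).
Cofactor C_10 = (-1)^(1+0) * minor(1,0) = 4
Entry delta = 1 - 2 = -1
Det delta = -1 * 4 = -4
New det = 0 + -4 = -4

Answer: -4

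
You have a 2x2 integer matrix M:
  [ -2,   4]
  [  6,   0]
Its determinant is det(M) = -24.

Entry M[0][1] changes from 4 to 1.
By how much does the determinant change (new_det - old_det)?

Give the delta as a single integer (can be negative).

Cofactor C_01 = -6
Entry delta = 1 - 4 = -3
Det delta = entry_delta * cofactor = -3 * -6 = 18

Answer: 18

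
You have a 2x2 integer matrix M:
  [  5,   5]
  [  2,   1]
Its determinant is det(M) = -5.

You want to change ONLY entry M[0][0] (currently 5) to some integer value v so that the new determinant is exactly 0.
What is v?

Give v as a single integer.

det is linear in entry M[0][0]: det = old_det + (v - 5) * C_00
Cofactor C_00 = 1
Want det = 0: -5 + (v - 5) * 1 = 0
  (v - 5) = 5 / 1 = 5
  v = 5 + (5) = 10

Answer: 10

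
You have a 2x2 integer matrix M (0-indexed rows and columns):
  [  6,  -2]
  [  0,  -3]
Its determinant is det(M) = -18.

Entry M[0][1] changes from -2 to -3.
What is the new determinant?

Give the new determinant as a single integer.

Answer: -18

Derivation:
det is linear in row 0: changing M[0][1] by delta changes det by delta * cofactor(0,1).
Cofactor C_01 = (-1)^(0+1) * minor(0,1) = 0
Entry delta = -3 - -2 = -1
Det delta = -1 * 0 = 0
New det = -18 + 0 = -18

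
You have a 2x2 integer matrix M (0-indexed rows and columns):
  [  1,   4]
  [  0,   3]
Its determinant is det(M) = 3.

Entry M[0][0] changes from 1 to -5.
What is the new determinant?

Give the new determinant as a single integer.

Answer: -15

Derivation:
det is linear in row 0: changing M[0][0] by delta changes det by delta * cofactor(0,0).
Cofactor C_00 = (-1)^(0+0) * minor(0,0) = 3
Entry delta = -5 - 1 = -6
Det delta = -6 * 3 = -18
New det = 3 + -18 = -15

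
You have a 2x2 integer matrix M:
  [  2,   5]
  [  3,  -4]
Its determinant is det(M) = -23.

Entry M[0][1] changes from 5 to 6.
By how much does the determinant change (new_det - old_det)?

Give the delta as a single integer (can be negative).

Cofactor C_01 = -3
Entry delta = 6 - 5 = 1
Det delta = entry_delta * cofactor = 1 * -3 = -3

Answer: -3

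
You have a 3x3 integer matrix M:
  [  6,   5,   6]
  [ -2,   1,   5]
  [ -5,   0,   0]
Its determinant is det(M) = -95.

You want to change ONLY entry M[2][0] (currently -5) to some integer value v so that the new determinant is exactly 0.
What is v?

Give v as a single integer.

det is linear in entry M[2][0]: det = old_det + (v - -5) * C_20
Cofactor C_20 = 19
Want det = 0: -95 + (v - -5) * 19 = 0
  (v - -5) = 95 / 19 = 5
  v = -5 + (5) = 0

Answer: 0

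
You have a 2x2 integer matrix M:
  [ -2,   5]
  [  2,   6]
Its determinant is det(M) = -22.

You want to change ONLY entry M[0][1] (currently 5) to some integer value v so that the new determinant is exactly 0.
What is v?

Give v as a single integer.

det is linear in entry M[0][1]: det = old_det + (v - 5) * C_01
Cofactor C_01 = -2
Want det = 0: -22 + (v - 5) * -2 = 0
  (v - 5) = 22 / -2 = -11
  v = 5 + (-11) = -6

Answer: -6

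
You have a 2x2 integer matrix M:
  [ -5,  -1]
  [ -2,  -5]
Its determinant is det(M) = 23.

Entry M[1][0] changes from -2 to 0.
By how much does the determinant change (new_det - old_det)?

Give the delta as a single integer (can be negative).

Answer: 2

Derivation:
Cofactor C_10 = 1
Entry delta = 0 - -2 = 2
Det delta = entry_delta * cofactor = 2 * 1 = 2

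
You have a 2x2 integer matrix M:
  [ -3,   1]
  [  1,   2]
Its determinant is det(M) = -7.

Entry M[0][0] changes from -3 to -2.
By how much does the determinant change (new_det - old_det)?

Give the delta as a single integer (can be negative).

Cofactor C_00 = 2
Entry delta = -2 - -3 = 1
Det delta = entry_delta * cofactor = 1 * 2 = 2

Answer: 2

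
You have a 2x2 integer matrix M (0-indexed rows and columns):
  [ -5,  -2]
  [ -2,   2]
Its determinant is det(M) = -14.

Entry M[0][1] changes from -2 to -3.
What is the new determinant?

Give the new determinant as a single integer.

Answer: -16

Derivation:
det is linear in row 0: changing M[0][1] by delta changes det by delta * cofactor(0,1).
Cofactor C_01 = (-1)^(0+1) * minor(0,1) = 2
Entry delta = -3 - -2 = -1
Det delta = -1 * 2 = -2
New det = -14 + -2 = -16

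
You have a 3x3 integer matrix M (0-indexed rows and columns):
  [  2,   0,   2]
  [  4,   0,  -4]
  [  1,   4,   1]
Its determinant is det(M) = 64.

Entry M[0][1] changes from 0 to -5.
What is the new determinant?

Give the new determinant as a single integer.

det is linear in row 0: changing M[0][1] by delta changes det by delta * cofactor(0,1).
Cofactor C_01 = (-1)^(0+1) * minor(0,1) = -8
Entry delta = -5 - 0 = -5
Det delta = -5 * -8 = 40
New det = 64 + 40 = 104

Answer: 104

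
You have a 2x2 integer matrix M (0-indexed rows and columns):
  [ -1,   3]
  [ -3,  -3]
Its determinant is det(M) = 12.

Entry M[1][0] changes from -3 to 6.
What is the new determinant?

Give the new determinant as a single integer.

Answer: -15

Derivation:
det is linear in row 1: changing M[1][0] by delta changes det by delta * cofactor(1,0).
Cofactor C_10 = (-1)^(1+0) * minor(1,0) = -3
Entry delta = 6 - -3 = 9
Det delta = 9 * -3 = -27
New det = 12 + -27 = -15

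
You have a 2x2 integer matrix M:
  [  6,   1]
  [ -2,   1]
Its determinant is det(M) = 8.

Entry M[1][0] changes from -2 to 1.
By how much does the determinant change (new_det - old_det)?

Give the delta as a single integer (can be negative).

Cofactor C_10 = -1
Entry delta = 1 - -2 = 3
Det delta = entry_delta * cofactor = 3 * -1 = -3

Answer: -3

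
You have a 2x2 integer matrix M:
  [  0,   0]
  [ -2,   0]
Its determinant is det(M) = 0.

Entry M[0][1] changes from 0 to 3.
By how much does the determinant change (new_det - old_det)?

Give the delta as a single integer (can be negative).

Answer: 6

Derivation:
Cofactor C_01 = 2
Entry delta = 3 - 0 = 3
Det delta = entry_delta * cofactor = 3 * 2 = 6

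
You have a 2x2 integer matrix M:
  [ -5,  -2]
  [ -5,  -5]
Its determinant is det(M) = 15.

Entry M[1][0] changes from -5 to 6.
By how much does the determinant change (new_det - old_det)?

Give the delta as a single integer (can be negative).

Answer: 22

Derivation:
Cofactor C_10 = 2
Entry delta = 6 - -5 = 11
Det delta = entry_delta * cofactor = 11 * 2 = 22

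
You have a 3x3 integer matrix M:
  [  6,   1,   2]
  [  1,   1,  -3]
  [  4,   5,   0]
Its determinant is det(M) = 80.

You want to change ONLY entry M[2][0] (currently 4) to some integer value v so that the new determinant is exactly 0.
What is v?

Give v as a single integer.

det is linear in entry M[2][0]: det = old_det + (v - 4) * C_20
Cofactor C_20 = -5
Want det = 0: 80 + (v - 4) * -5 = 0
  (v - 4) = -80 / -5 = 16
  v = 4 + (16) = 20

Answer: 20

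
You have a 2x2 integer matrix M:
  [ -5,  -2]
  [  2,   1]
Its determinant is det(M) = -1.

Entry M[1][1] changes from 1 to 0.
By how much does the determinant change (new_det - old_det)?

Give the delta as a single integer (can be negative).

Answer: 5

Derivation:
Cofactor C_11 = -5
Entry delta = 0 - 1 = -1
Det delta = entry_delta * cofactor = -1 * -5 = 5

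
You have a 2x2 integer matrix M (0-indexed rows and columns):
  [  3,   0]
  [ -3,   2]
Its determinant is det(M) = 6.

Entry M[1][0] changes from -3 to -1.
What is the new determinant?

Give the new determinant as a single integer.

Answer: 6

Derivation:
det is linear in row 1: changing M[1][0] by delta changes det by delta * cofactor(1,0).
Cofactor C_10 = (-1)^(1+0) * minor(1,0) = 0
Entry delta = -1 - -3 = 2
Det delta = 2 * 0 = 0
New det = 6 + 0 = 6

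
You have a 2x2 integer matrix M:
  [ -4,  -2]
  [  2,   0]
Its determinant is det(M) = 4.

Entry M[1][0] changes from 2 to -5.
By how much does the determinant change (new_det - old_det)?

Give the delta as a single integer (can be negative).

Answer: -14

Derivation:
Cofactor C_10 = 2
Entry delta = -5 - 2 = -7
Det delta = entry_delta * cofactor = -7 * 2 = -14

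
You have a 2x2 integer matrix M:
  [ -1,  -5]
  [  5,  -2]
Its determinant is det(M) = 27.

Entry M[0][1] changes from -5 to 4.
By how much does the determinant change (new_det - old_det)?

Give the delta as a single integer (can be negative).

Cofactor C_01 = -5
Entry delta = 4 - -5 = 9
Det delta = entry_delta * cofactor = 9 * -5 = -45

Answer: -45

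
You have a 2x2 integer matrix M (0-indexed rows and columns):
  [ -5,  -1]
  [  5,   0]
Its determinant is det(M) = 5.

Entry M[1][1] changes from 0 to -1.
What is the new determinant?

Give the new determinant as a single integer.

det is linear in row 1: changing M[1][1] by delta changes det by delta * cofactor(1,1).
Cofactor C_11 = (-1)^(1+1) * minor(1,1) = -5
Entry delta = -1 - 0 = -1
Det delta = -1 * -5 = 5
New det = 5 + 5 = 10

Answer: 10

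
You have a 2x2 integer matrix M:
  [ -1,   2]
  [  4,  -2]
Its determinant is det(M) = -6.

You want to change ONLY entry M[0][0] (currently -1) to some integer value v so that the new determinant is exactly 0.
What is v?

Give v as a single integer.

Answer: -4

Derivation:
det is linear in entry M[0][0]: det = old_det + (v - -1) * C_00
Cofactor C_00 = -2
Want det = 0: -6 + (v - -1) * -2 = 0
  (v - -1) = 6 / -2 = -3
  v = -1 + (-3) = -4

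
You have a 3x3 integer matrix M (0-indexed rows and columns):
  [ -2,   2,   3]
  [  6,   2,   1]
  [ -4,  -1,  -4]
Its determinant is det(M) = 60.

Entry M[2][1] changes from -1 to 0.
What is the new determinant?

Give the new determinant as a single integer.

det is linear in row 2: changing M[2][1] by delta changes det by delta * cofactor(2,1).
Cofactor C_21 = (-1)^(2+1) * minor(2,1) = 20
Entry delta = 0 - -1 = 1
Det delta = 1 * 20 = 20
New det = 60 + 20 = 80

Answer: 80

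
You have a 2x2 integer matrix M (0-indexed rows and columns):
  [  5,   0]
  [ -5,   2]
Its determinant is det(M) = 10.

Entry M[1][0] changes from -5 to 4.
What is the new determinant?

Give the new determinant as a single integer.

Answer: 10

Derivation:
det is linear in row 1: changing M[1][0] by delta changes det by delta * cofactor(1,0).
Cofactor C_10 = (-1)^(1+0) * minor(1,0) = 0
Entry delta = 4 - -5 = 9
Det delta = 9 * 0 = 0
New det = 10 + 0 = 10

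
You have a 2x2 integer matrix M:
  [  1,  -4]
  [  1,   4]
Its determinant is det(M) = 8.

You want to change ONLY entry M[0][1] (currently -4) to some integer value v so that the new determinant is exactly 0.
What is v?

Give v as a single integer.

Answer: 4

Derivation:
det is linear in entry M[0][1]: det = old_det + (v - -4) * C_01
Cofactor C_01 = -1
Want det = 0: 8 + (v - -4) * -1 = 0
  (v - -4) = -8 / -1 = 8
  v = -4 + (8) = 4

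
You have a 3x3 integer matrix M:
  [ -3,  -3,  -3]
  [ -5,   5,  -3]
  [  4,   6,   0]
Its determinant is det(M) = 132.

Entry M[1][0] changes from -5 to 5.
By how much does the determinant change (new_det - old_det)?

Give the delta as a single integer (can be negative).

Cofactor C_10 = -18
Entry delta = 5 - -5 = 10
Det delta = entry_delta * cofactor = 10 * -18 = -180

Answer: -180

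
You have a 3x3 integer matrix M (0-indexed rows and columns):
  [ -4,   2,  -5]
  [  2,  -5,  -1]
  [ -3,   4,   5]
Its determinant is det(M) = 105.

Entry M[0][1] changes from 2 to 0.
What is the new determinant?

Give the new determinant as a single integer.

Answer: 119

Derivation:
det is linear in row 0: changing M[0][1] by delta changes det by delta * cofactor(0,1).
Cofactor C_01 = (-1)^(0+1) * minor(0,1) = -7
Entry delta = 0 - 2 = -2
Det delta = -2 * -7 = 14
New det = 105 + 14 = 119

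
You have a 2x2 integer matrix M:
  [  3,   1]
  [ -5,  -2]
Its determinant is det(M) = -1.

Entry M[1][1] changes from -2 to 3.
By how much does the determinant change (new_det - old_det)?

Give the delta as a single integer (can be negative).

Answer: 15

Derivation:
Cofactor C_11 = 3
Entry delta = 3 - -2 = 5
Det delta = entry_delta * cofactor = 5 * 3 = 15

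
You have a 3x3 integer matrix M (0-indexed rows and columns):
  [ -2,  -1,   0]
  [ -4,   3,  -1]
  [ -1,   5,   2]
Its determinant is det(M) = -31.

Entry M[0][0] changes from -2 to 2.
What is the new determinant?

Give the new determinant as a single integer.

Answer: 13

Derivation:
det is linear in row 0: changing M[0][0] by delta changes det by delta * cofactor(0,0).
Cofactor C_00 = (-1)^(0+0) * minor(0,0) = 11
Entry delta = 2 - -2 = 4
Det delta = 4 * 11 = 44
New det = -31 + 44 = 13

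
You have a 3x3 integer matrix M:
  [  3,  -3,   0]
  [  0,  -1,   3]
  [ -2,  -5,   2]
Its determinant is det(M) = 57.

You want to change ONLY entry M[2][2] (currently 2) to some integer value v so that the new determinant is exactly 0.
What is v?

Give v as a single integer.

det is linear in entry M[2][2]: det = old_det + (v - 2) * C_22
Cofactor C_22 = -3
Want det = 0: 57 + (v - 2) * -3 = 0
  (v - 2) = -57 / -3 = 19
  v = 2 + (19) = 21

Answer: 21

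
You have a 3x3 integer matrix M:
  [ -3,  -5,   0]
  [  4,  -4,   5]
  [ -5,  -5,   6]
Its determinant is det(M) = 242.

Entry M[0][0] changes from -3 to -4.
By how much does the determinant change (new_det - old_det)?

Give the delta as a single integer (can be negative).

Answer: -1

Derivation:
Cofactor C_00 = 1
Entry delta = -4 - -3 = -1
Det delta = entry_delta * cofactor = -1 * 1 = -1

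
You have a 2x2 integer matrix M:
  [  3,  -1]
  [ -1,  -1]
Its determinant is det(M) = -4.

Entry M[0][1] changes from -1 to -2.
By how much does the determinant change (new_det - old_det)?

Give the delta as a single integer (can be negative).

Cofactor C_01 = 1
Entry delta = -2 - -1 = -1
Det delta = entry_delta * cofactor = -1 * 1 = -1

Answer: -1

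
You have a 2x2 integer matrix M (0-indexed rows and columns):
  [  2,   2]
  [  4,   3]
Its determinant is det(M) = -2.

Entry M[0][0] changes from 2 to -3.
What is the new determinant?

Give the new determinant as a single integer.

Answer: -17

Derivation:
det is linear in row 0: changing M[0][0] by delta changes det by delta * cofactor(0,0).
Cofactor C_00 = (-1)^(0+0) * minor(0,0) = 3
Entry delta = -3 - 2 = -5
Det delta = -5 * 3 = -15
New det = -2 + -15 = -17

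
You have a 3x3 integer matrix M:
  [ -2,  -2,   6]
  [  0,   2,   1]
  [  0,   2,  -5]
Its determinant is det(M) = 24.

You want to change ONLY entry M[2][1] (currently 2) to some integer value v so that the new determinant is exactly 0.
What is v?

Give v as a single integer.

Answer: -10

Derivation:
det is linear in entry M[2][1]: det = old_det + (v - 2) * C_21
Cofactor C_21 = 2
Want det = 0: 24 + (v - 2) * 2 = 0
  (v - 2) = -24 / 2 = -12
  v = 2 + (-12) = -10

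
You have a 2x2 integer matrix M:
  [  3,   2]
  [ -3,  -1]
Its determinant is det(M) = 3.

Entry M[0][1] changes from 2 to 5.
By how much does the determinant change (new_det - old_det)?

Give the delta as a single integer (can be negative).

Answer: 9

Derivation:
Cofactor C_01 = 3
Entry delta = 5 - 2 = 3
Det delta = entry_delta * cofactor = 3 * 3 = 9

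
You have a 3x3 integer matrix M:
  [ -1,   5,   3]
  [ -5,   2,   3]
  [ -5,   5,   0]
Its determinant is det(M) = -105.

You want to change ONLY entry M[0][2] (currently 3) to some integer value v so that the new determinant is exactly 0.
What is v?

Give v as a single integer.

Answer: -4

Derivation:
det is linear in entry M[0][2]: det = old_det + (v - 3) * C_02
Cofactor C_02 = -15
Want det = 0: -105 + (v - 3) * -15 = 0
  (v - 3) = 105 / -15 = -7
  v = 3 + (-7) = -4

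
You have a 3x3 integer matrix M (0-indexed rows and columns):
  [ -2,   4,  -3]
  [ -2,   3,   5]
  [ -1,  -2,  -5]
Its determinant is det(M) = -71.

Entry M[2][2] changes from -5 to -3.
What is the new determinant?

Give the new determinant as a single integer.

det is linear in row 2: changing M[2][2] by delta changes det by delta * cofactor(2,2).
Cofactor C_22 = (-1)^(2+2) * minor(2,2) = 2
Entry delta = -3 - -5 = 2
Det delta = 2 * 2 = 4
New det = -71 + 4 = -67

Answer: -67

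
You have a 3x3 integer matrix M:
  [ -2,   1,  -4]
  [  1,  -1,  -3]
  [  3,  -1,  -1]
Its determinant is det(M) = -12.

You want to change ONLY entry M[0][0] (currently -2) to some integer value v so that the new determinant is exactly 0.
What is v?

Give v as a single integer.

det is linear in entry M[0][0]: det = old_det + (v - -2) * C_00
Cofactor C_00 = -2
Want det = 0: -12 + (v - -2) * -2 = 0
  (v - -2) = 12 / -2 = -6
  v = -2 + (-6) = -8

Answer: -8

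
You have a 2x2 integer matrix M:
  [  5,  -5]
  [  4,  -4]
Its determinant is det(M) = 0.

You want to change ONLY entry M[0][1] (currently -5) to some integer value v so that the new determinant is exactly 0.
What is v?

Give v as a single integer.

Answer: -5

Derivation:
det is linear in entry M[0][1]: det = old_det + (v - -5) * C_01
Cofactor C_01 = -4
Want det = 0: 0 + (v - -5) * -4 = 0
  (v - -5) = 0 / -4 = 0
  v = -5 + (0) = -5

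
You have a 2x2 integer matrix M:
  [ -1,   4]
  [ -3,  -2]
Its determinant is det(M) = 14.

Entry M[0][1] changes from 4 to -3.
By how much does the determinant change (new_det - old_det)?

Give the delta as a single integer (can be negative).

Answer: -21

Derivation:
Cofactor C_01 = 3
Entry delta = -3 - 4 = -7
Det delta = entry_delta * cofactor = -7 * 3 = -21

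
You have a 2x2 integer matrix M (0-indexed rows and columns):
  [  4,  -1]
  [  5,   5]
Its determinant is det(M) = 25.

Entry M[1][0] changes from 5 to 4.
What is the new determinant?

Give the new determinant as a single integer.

Answer: 24

Derivation:
det is linear in row 1: changing M[1][0] by delta changes det by delta * cofactor(1,0).
Cofactor C_10 = (-1)^(1+0) * minor(1,0) = 1
Entry delta = 4 - 5 = -1
Det delta = -1 * 1 = -1
New det = 25 + -1 = 24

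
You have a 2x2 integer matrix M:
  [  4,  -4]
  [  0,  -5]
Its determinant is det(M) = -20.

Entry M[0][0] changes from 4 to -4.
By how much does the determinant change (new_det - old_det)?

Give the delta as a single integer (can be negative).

Answer: 40

Derivation:
Cofactor C_00 = -5
Entry delta = -4 - 4 = -8
Det delta = entry_delta * cofactor = -8 * -5 = 40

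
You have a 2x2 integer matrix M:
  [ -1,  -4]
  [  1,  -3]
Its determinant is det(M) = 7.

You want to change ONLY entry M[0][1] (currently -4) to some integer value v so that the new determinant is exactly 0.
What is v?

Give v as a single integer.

Answer: 3

Derivation:
det is linear in entry M[0][1]: det = old_det + (v - -4) * C_01
Cofactor C_01 = -1
Want det = 0: 7 + (v - -4) * -1 = 0
  (v - -4) = -7 / -1 = 7
  v = -4 + (7) = 3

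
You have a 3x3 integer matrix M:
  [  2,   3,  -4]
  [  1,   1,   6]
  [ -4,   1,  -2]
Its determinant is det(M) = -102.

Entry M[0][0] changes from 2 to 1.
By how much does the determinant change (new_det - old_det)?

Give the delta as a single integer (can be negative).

Answer: 8

Derivation:
Cofactor C_00 = -8
Entry delta = 1 - 2 = -1
Det delta = entry_delta * cofactor = -1 * -8 = 8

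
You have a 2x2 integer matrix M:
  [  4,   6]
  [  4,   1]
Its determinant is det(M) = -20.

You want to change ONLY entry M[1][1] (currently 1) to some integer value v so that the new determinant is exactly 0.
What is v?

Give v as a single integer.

det is linear in entry M[1][1]: det = old_det + (v - 1) * C_11
Cofactor C_11 = 4
Want det = 0: -20 + (v - 1) * 4 = 0
  (v - 1) = 20 / 4 = 5
  v = 1 + (5) = 6

Answer: 6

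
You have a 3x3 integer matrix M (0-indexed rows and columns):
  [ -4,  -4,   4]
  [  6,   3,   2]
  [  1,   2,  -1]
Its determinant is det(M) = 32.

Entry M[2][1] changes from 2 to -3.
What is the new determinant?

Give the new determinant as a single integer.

det is linear in row 2: changing M[2][1] by delta changes det by delta * cofactor(2,1).
Cofactor C_21 = (-1)^(2+1) * minor(2,1) = 32
Entry delta = -3 - 2 = -5
Det delta = -5 * 32 = -160
New det = 32 + -160 = -128

Answer: -128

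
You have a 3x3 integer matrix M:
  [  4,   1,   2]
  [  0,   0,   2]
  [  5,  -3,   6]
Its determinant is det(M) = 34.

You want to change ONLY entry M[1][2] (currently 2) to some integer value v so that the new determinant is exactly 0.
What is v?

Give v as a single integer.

Answer: 0

Derivation:
det is linear in entry M[1][2]: det = old_det + (v - 2) * C_12
Cofactor C_12 = 17
Want det = 0: 34 + (v - 2) * 17 = 0
  (v - 2) = -34 / 17 = -2
  v = 2 + (-2) = 0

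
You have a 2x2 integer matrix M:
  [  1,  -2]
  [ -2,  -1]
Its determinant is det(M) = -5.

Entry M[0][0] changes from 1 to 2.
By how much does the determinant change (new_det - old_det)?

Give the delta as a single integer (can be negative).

Answer: -1

Derivation:
Cofactor C_00 = -1
Entry delta = 2 - 1 = 1
Det delta = entry_delta * cofactor = 1 * -1 = -1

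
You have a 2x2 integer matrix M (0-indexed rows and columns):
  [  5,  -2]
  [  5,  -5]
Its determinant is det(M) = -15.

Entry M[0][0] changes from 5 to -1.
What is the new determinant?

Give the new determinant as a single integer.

Answer: 15

Derivation:
det is linear in row 0: changing M[0][0] by delta changes det by delta * cofactor(0,0).
Cofactor C_00 = (-1)^(0+0) * minor(0,0) = -5
Entry delta = -1 - 5 = -6
Det delta = -6 * -5 = 30
New det = -15 + 30 = 15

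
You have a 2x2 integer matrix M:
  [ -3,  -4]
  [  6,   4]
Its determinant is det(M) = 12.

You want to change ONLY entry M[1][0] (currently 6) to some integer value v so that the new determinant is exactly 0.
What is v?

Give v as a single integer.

Answer: 3

Derivation:
det is linear in entry M[1][0]: det = old_det + (v - 6) * C_10
Cofactor C_10 = 4
Want det = 0: 12 + (v - 6) * 4 = 0
  (v - 6) = -12 / 4 = -3
  v = 6 + (-3) = 3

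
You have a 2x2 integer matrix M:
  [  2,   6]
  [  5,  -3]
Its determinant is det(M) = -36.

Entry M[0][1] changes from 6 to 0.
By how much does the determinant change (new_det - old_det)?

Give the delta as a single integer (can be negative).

Cofactor C_01 = -5
Entry delta = 0 - 6 = -6
Det delta = entry_delta * cofactor = -6 * -5 = 30

Answer: 30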